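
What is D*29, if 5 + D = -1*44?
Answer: -1421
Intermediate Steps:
D = -49 (D = -5 - 1*44 = -5 - 44 = -49)
D*29 = -49*29 = -1421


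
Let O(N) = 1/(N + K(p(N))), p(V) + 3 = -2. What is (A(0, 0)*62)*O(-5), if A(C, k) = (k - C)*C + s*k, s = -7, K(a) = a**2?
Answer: 0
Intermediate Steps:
p(V) = -5 (p(V) = -3 - 2 = -5)
O(N) = 1/(25 + N) (O(N) = 1/(N + (-5)**2) = 1/(N + 25) = 1/(25 + N))
A(C, k) = -7*k + C*(k - C) (A(C, k) = (k - C)*C - 7*k = C*(k - C) - 7*k = -7*k + C*(k - C))
(A(0, 0)*62)*O(-5) = ((-1*0**2 - 7*0 + 0*0)*62)/(25 - 5) = ((-1*0 + 0 + 0)*62)/20 = ((0 + 0 + 0)*62)*(1/20) = (0*62)*(1/20) = 0*(1/20) = 0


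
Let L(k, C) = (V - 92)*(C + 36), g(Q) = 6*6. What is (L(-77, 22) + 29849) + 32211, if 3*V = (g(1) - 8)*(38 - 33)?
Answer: 178292/3 ≈ 59431.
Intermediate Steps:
g(Q) = 36
V = 140/3 (V = ((36 - 8)*(38 - 33))/3 = (28*5)/3 = (⅓)*140 = 140/3 ≈ 46.667)
L(k, C) = -1632 - 136*C/3 (L(k, C) = (140/3 - 92)*(C + 36) = -136*(36 + C)/3 = -1632 - 136*C/3)
(L(-77, 22) + 29849) + 32211 = ((-1632 - 136/3*22) + 29849) + 32211 = ((-1632 - 2992/3) + 29849) + 32211 = (-7888/3 + 29849) + 32211 = 81659/3 + 32211 = 178292/3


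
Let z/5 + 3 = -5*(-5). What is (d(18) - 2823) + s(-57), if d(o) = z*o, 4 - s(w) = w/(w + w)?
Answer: -1679/2 ≈ -839.50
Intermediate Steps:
z = 110 (z = -15 + 5*(-5*(-5)) = -15 + 5*25 = -15 + 125 = 110)
s(w) = 7/2 (s(w) = 4 - w/(w + w) = 4 - w/(2*w) = 4 - w*1/(2*w) = 4 - 1*1/2 = 4 - 1/2 = 7/2)
d(o) = 110*o
(d(18) - 2823) + s(-57) = (110*18 - 2823) + 7/2 = (1980 - 2823) + 7/2 = -843 + 7/2 = -1679/2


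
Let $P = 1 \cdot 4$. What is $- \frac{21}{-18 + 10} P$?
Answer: $\frac{21}{2} \approx 10.5$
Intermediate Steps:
$P = 4$
$- \frac{21}{-18 + 10} P = - \frac{21}{-18 + 10} \cdot 4 = - \frac{21}{-8} \cdot 4 = \left(-21\right) \left(- \frac{1}{8}\right) 4 = \frac{21}{8} \cdot 4 = \frac{21}{2}$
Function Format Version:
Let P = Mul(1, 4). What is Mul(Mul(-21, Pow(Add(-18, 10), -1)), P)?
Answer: Rational(21, 2) ≈ 10.500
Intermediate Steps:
P = 4
Mul(Mul(-21, Pow(Add(-18, 10), -1)), P) = Mul(Mul(-21, Pow(Add(-18, 10), -1)), 4) = Mul(Mul(-21, Pow(-8, -1)), 4) = Mul(Mul(-21, Rational(-1, 8)), 4) = Mul(Rational(21, 8), 4) = Rational(21, 2)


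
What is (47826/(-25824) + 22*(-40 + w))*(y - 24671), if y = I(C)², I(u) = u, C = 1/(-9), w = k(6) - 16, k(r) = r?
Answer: 4738458543925/174312 ≈ 2.7184e+7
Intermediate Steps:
w = -10 (w = 6 - 16 = -10)
C = -⅑ ≈ -0.11111
y = 1/81 (y = (-⅑)² = 1/81 ≈ 0.012346)
(47826/(-25824) + 22*(-40 + w))*(y - 24671) = (47826/(-25824) + 22*(-40 - 10))*(1/81 - 24671) = (47826*(-1/25824) + 22*(-50))*(-1998350/81) = (-7971/4304 - 1100)*(-1998350/81) = -4742371/4304*(-1998350/81) = 4738458543925/174312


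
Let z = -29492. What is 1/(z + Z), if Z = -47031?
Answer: -1/76523 ≈ -1.3068e-5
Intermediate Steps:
1/(z + Z) = 1/(-29492 - 47031) = 1/(-76523) = -1/76523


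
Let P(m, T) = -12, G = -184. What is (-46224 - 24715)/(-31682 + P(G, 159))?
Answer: 70939/31694 ≈ 2.2382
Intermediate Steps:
(-46224 - 24715)/(-31682 + P(G, 159)) = (-46224 - 24715)/(-31682 - 12) = -70939/(-31694) = -70939*(-1/31694) = 70939/31694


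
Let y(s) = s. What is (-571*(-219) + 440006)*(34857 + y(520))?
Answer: 19989950735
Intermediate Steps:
(-571*(-219) + 440006)*(34857 + y(520)) = (-571*(-219) + 440006)*(34857 + 520) = (125049 + 440006)*35377 = 565055*35377 = 19989950735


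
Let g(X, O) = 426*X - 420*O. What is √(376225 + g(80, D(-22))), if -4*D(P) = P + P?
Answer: √405685 ≈ 636.93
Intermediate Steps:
D(P) = -P/2 (D(P) = -(P + P)/4 = -P/2)
g(X, O) = -420*O + 426*X
√(376225 + g(80, D(-22))) = √(376225 + (-(-210)*(-22) + 426*80)) = √(376225 + (-420*11 + 34080)) = √(376225 + (-4620 + 34080)) = √(376225 + 29460) = √405685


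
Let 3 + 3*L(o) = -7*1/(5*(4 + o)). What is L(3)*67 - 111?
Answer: -2737/15 ≈ -182.47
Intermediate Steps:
L(o) = -1 - 7/(3*(20 + 5*o)) (L(o) = -1 + (-7*1/(5*(4 + o)))/3 = -1 + (-7/(20 + 5*o))/3 = -1 - 7/(3*(20 + 5*o)))
L(3)*67 - 111 = ((-67/15 - 1*3)/(4 + 3))*67 - 111 = ((-67/15 - 3)/7)*67 - 111 = ((1/7)*(-112/15))*67 - 111 = -16/15*67 - 111 = -1072/15 - 111 = -2737/15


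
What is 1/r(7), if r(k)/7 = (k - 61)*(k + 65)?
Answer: -1/27216 ≈ -3.6743e-5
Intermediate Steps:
r(k) = 7*(-61 + k)*(65 + k) (r(k) = 7*((k - 61)*(k + 65)) = 7*((-61 + k)*(65 + k)) = 7*(-61 + k)*(65 + k))
1/r(7) = 1/(-27755 + 7*7² + 28*7) = 1/(-27755 + 7*49 + 196) = 1/(-27755 + 343 + 196) = 1/(-27216) = -1/27216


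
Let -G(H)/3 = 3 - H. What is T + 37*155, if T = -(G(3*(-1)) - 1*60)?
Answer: 5813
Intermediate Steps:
G(H) = -9 + 3*H (G(H) = -3*(3 - H) = -9 + 3*H)
T = 78 (T = -((-9 + 3*(3*(-1))) - 1*60) = -((-9 + 3*(-3)) - 60) = -((-9 - 9) - 60) = -(-18 - 60) = -1*(-78) = 78)
T + 37*155 = 78 + 37*155 = 78 + 5735 = 5813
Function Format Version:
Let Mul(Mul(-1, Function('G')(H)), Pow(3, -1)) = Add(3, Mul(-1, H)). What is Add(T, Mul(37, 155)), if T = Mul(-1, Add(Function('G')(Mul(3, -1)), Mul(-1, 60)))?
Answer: 5813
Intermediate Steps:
Function('G')(H) = Add(-9, Mul(3, H)) (Function('G')(H) = Mul(-3, Add(3, Mul(-1, H))) = Add(-9, Mul(3, H)))
T = 78 (T = Mul(-1, Add(Add(-9, Mul(3, Mul(3, -1))), Mul(-1, 60))) = Mul(-1, Add(Add(-9, Mul(3, -3)), -60)) = Mul(-1, Add(Add(-9, -9), -60)) = Mul(-1, Add(-18, -60)) = Mul(-1, -78) = 78)
Add(T, Mul(37, 155)) = Add(78, Mul(37, 155)) = Add(78, 5735) = 5813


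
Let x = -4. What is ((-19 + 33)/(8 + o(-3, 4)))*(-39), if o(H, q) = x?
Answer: -273/2 ≈ -136.50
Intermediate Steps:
o(H, q) = -4
((-19 + 33)/(8 + o(-3, 4)))*(-39) = ((-19 + 33)/(8 - 4))*(-39) = (14/4)*(-39) = (14*(¼))*(-39) = (7/2)*(-39) = -273/2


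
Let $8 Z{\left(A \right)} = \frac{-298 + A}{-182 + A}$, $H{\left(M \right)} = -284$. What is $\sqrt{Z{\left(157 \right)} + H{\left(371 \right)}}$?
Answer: $\frac{i \sqrt{113318}}{20} \approx 16.831 i$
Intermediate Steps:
$Z{\left(A \right)} = \frac{-298 + A}{8 \left(-182 + A\right)}$ ($Z{\left(A \right)} = \frac{\left(-298 + A\right) \frac{1}{-182 + A}}{8} = \frac{\frac{1}{-182 + A} \left(-298 + A\right)}{8} = \frac{-298 + A}{8 \left(-182 + A\right)}$)
$\sqrt{Z{\left(157 \right)} + H{\left(371 \right)}} = \sqrt{\frac{-298 + 157}{8 \left(-182 + 157\right)} - 284} = \sqrt{\frac{1}{8} \frac{1}{-25} \left(-141\right) - 284} = \sqrt{\frac{1}{8} \left(- \frac{1}{25}\right) \left(-141\right) - 284} = \sqrt{\frac{141}{200} - 284} = \sqrt{- \frac{56659}{200}} = \frac{i \sqrt{113318}}{20}$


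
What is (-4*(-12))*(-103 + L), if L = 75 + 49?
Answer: 1008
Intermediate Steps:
L = 124
(-4*(-12))*(-103 + L) = (-4*(-12))*(-103 + 124) = 48*21 = 1008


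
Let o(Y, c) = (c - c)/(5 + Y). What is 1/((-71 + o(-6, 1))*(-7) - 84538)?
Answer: -1/84041 ≈ -1.1899e-5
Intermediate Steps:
o(Y, c) = 0 (o(Y, c) = 0/(5 + Y) = 0)
1/((-71 + o(-6, 1))*(-7) - 84538) = 1/((-71 + 0)*(-7) - 84538) = 1/(-71*(-7) - 84538) = 1/(497 - 84538) = 1/(-84041) = -1/84041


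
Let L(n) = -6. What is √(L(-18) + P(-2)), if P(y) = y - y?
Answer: I*√6 ≈ 2.4495*I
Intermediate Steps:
P(y) = 0
√(L(-18) + P(-2)) = √(-6 + 0) = √(-6) = I*√6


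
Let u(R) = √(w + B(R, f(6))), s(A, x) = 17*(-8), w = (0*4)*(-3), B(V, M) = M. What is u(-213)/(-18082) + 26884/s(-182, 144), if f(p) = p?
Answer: -6721/34 - √6/18082 ≈ -197.68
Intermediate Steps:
w = 0 (w = 0*(-3) = 0)
s(A, x) = -136
u(R) = √6 (u(R) = √(0 + 6) = √6)
u(-213)/(-18082) + 26884/s(-182, 144) = √6/(-18082) + 26884/(-136) = √6*(-1/18082) + 26884*(-1/136) = -√6/18082 - 6721/34 = -6721/34 - √6/18082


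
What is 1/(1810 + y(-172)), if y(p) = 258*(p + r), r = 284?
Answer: 1/30706 ≈ 3.2567e-5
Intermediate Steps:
y(p) = 73272 + 258*p (y(p) = 258*(p + 284) = 258*(284 + p) = 73272 + 258*p)
1/(1810 + y(-172)) = 1/(1810 + (73272 + 258*(-172))) = 1/(1810 + (73272 - 44376)) = 1/(1810 + 28896) = 1/30706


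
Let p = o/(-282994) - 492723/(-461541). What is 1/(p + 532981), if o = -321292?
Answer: 21768888959/11602452160770718 ≈ 1.8762e-6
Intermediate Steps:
p = 47954513939/21768888959 (p = -321292/(-282994) - 492723/(-461541) = -321292*(-1/282994) - 492723*(-1/461541) = 160646/141497 + 164241/153847 = 47954513939/21768888959 ≈ 2.2029)
1/(p + 532981) = 1/(47954513939/21768888959 + 532981) = 1/(11602452160770718/21768888959) = 21768888959/11602452160770718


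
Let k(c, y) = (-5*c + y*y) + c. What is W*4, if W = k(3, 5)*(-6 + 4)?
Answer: -104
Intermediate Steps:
k(c, y) = y² - 4*c (k(c, y) = (-5*c + y²) + c = (y² - 5*c) + c = y² - 4*c)
W = -26 (W = (5² - 4*3)*(-6 + 4) = (25 - 12)*(-2) = 13*(-2) = -26)
W*4 = -26*4 = -104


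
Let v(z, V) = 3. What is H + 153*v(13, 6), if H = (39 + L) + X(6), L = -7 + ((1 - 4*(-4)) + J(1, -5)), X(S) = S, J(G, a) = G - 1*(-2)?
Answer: 517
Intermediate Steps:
J(G, a) = 2 + G (J(G, a) = G + 2 = 2 + G)
L = 13 (L = -7 + ((1 - 4*(-4)) + (2 + 1)) = -7 + ((1 + 16) + 3) = -7 + (17 + 3) = -7 + 20 = 13)
H = 58 (H = (39 + 13) + 6 = 52 + 6 = 58)
H + 153*v(13, 6) = 58 + 153*3 = 58 + 459 = 517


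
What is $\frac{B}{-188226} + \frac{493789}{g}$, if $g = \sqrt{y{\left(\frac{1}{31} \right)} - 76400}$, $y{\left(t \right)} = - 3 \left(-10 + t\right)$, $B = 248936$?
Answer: $- \frac{124468}{94113} - \frac{493789 i \sqrt{73391663}}{2367473} \approx -1.3225 - 1786.8 i$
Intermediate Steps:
$y{\left(t \right)} = 30 - 3 t$
$g = \frac{i \sqrt{73391663}}{31}$ ($g = \sqrt{\left(30 - \frac{3}{31}\right) - 76400} = \sqrt{\frac{927}{31} - 76400} = \sqrt{- \frac{2367473}{31}} = \frac{i \sqrt{73391663}}{31} \approx 276.35 i$)
$\frac{B}{-188226} + \frac{493789}{g} = \frac{248936}{-188226} + \frac{493789}{\frac{1}{31} i \sqrt{73391663}} = 248936 \left(- \frac{1}{188226}\right) + 493789 \left(- \frac{i \sqrt{73391663}}{2367473}\right) = - \frac{124468}{94113} - \frac{493789 i \sqrt{73391663}}{2367473}$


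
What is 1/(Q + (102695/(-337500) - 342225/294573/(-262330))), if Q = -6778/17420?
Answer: -151440337942627500/105004194599297407 ≈ -1.4422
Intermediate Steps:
Q = -3389/8710 (Q = -6778*1/17420 = -3389/8710 ≈ -0.38909)
1/(Q + (102695/(-337500) - 342225/294573/(-262330))) = 1/(-3389/8710 + (102695/(-337500) - 342225/294573/(-262330))) = 1/(-3389/8710 + (102695*(-1/337500) - 342225*1/294573*(-1/262330))) = 1/(-3389/8710 + (-20539/67500 - 114075/98191*(-1/262330))) = 1/(-3389/8710 + (-20539/67500 + 22815/5151689006)) = 1/(-3389/8710 - 52904500240867/173869503952500) = 1/(-105004194599297407/151440337942627500) = -151440337942627500/105004194599297407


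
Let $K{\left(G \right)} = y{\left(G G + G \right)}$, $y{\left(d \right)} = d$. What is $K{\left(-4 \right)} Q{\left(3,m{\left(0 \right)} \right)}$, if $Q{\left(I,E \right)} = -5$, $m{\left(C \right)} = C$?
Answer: $-60$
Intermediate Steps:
$K{\left(G \right)} = G + G^{2}$ ($K{\left(G \right)} = G G + G = G^{2} + G = G + G^{2}$)
$K{\left(-4 \right)} Q{\left(3,m{\left(0 \right)} \right)} = - 4 \left(1 - 4\right) \left(-5\right) = \left(-4\right) \left(-3\right) \left(-5\right) = 12 \left(-5\right) = -60$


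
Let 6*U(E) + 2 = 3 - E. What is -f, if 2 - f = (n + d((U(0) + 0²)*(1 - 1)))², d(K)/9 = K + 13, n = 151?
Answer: 71822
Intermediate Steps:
U(E) = ⅙ - E/6 (U(E) = -⅓ + (3 - E)/6 = -⅓ + (½ - E/6) = ⅙ - E/6)
d(K) = 117 + 9*K (d(K) = 9*(K + 13) = 9*(13 + K) = 117 + 9*K)
f = -71822 (f = 2 - (151 + (117 + 9*(((⅙ - ⅙*0) + 0²)*(1 - 1))))² = 2 - (151 + (117 + 9*(((⅙ + 0) + 0)*0)))² = 2 - (151 + (117 + 9*((⅙ + 0)*0)))² = 2 - (151 + (117 + 9*((⅙)*0)))² = 2 - (151 + (117 + 9*0))² = 2 - (151 + (117 + 0))² = 2 - (151 + 117)² = 2 - 1*268² = 2 - 1*71824 = 2 - 71824 = -71822)
-f = -1*(-71822) = 71822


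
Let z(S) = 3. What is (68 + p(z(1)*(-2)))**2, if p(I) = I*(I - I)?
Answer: 4624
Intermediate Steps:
p(I) = 0 (p(I) = I*0 = 0)
(68 + p(z(1)*(-2)))**2 = (68 + 0)**2 = 68**2 = 4624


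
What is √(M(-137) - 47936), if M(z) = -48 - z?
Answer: I*√47847 ≈ 218.74*I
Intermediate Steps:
√(M(-137) - 47936) = √((-48 - 1*(-137)) - 47936) = √((-48 + 137) - 47936) = √(89 - 47936) = √(-47847) = I*√47847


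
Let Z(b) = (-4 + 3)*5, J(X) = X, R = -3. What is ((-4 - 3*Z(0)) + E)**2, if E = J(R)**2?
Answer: 400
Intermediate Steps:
Z(b) = -5 (Z(b) = -1*5 = -5)
E = 9 (E = (-3)**2 = 9)
((-4 - 3*Z(0)) + E)**2 = ((-4 - 3*(-5)) + 9)**2 = ((-4 + 15) + 9)**2 = (11 + 9)**2 = 20**2 = 400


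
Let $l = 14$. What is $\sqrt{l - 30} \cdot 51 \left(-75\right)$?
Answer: $- 15300 i \approx - 15300.0 i$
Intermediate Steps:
$\sqrt{l - 30} \cdot 51 \left(-75\right) = \sqrt{14 - 30} \cdot 51 \left(-75\right) = \sqrt{-16} \cdot 51 \left(-75\right) = 4 i 51 \left(-75\right) = 204 i \left(-75\right) = - 15300 i$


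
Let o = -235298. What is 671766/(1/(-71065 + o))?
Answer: -205804247058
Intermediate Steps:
671766/(1/(-71065 + o)) = 671766/(1/(-71065 - 235298)) = 671766/(1/(-306363)) = 671766/(-1/306363) = 671766*(-306363) = -205804247058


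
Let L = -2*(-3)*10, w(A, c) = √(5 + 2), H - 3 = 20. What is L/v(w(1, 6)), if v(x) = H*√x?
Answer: 60*7^(¾)/161 ≈ 1.6038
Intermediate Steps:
H = 23 (H = 3 + 20 = 23)
w(A, c) = √7
v(x) = 23*√x
L = 60 (L = 6*10 = 60)
L/v(w(1, 6)) = 60/((23*√(√7))) = 60/((23*7^(¼))) = 60*(7^(¾)/161) = 60*7^(¾)/161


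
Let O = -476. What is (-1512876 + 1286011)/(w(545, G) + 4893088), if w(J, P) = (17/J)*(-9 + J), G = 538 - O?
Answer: -123641425/2666742072 ≈ -0.046364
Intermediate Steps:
G = 1014 (G = 538 - 1*(-476) = 538 + 476 = 1014)
w(J, P) = 17*(-9 + J)/J
(-1512876 + 1286011)/(w(545, G) + 4893088) = (-1512876 + 1286011)/((17 - 153/545) + 4893088) = -226865/((17 - 153*1/545) + 4893088) = -226865/((17 - 153/545) + 4893088) = -226865/(9112/545 + 4893088) = -226865/2666742072/545 = -226865*545/2666742072 = -123641425/2666742072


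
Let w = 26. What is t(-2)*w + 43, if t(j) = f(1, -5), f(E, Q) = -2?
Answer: -9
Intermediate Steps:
t(j) = -2
t(-2)*w + 43 = -2*26 + 43 = -52 + 43 = -9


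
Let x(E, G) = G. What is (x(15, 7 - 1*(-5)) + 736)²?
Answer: 559504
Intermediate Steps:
(x(15, 7 - 1*(-5)) + 736)² = ((7 - 1*(-5)) + 736)² = ((7 + 5) + 736)² = (12 + 736)² = 748² = 559504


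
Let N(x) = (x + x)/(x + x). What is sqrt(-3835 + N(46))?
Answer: 3*I*sqrt(426) ≈ 61.919*I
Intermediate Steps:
N(x) = 1 (N(x) = (2*x)/((2*x)) = (2*x)*(1/(2*x)) = 1)
sqrt(-3835 + N(46)) = sqrt(-3835 + 1) = sqrt(-3834) = 3*I*sqrt(426)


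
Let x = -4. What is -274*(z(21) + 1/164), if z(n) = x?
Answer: 89735/82 ≈ 1094.3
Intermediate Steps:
z(n) = -4
-274*(z(21) + 1/164) = -274*(-4 + 1/164) = -274*(-655/164) = 89735/82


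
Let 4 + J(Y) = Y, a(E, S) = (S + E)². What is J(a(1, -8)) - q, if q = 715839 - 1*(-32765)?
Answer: -748559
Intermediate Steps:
a(E, S) = (E + S)²
q = 748604 (q = 715839 + 32765 = 748604)
J(Y) = -4 + Y
J(a(1, -8)) - q = (-4 + (1 - 8)²) - 1*748604 = (-4 + (-7)²) - 748604 = (-4 + 49) - 748604 = 45 - 748604 = -748559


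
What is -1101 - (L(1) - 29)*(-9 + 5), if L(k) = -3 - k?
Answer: -1233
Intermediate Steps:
-1101 - (L(1) - 29)*(-9 + 5) = -1101 - ((-3 - 1*1) - 29)*(-9 + 5) = -1101 - ((-3 - 1) - 29)*(-4) = -1101 - (-4 - 29)*(-4) = -1101 - (-33)*(-4) = -1101 - 1*132 = -1101 - 132 = -1233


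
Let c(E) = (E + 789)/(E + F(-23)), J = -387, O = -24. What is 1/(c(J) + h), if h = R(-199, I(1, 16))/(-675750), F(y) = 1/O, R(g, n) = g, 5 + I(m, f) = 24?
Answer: -6277041750/6517787489 ≈ -0.96306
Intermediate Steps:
I(m, f) = 19 (I(m, f) = -5 + 24 = 19)
F(y) = -1/24 (F(y) = 1/(-24) = -1/24)
h = 199/675750 (h = -199/(-675750) = -199*(-1/675750) = 199/675750 ≈ 0.00029449)
c(E) = (789 + E)/(-1/24 + E) (c(E) = (E + 789)/(E - 1/24) = (789 + E)/(-1/24 + E))
1/(c(J) + h) = 1/(24*(789 - 387)/(-1 + 24*(-387)) + 199/675750) = 1/(24*402/(-1 - 9288) + 199/675750) = 1/(24*402/(-9289) + 199/675750) = 1/(24*(-1/9289)*402 + 199/675750) = 1/(-9648/9289 + 199/675750) = 1/(-6517787489/6277041750) = -6277041750/6517787489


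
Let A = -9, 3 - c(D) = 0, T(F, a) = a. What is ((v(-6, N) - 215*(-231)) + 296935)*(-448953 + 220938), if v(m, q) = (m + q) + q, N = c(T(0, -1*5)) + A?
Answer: -79025894730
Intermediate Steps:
c(D) = 3 (c(D) = 3 - 1*0 = 3 + 0 = 3)
N = -6 (N = 3 - 9 = -6)
v(m, q) = m + 2*q
((v(-6, N) - 215*(-231)) + 296935)*(-448953 + 220938) = (((-6 + 2*(-6)) - 215*(-231)) + 296935)*(-448953 + 220938) = (((-6 - 12) + 49665) + 296935)*(-228015) = ((-18 + 49665) + 296935)*(-228015) = (49647 + 296935)*(-228015) = 346582*(-228015) = -79025894730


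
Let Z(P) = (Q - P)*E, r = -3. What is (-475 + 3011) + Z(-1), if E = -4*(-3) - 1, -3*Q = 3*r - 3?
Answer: 2591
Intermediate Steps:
Q = 4 (Q = -(3*(-3) - 3)/3 = -(-9 - 3)/3 = -⅓*(-12) = 4)
E = 11 (E = 12 - 1 = 11)
Z(P) = 44 - 11*P (Z(P) = (4 - P)*11 = 44 - 11*P)
(-475 + 3011) + Z(-1) = (-475 + 3011) + (44 - 11*(-1)) = 2536 + (44 + 11) = 2536 + 55 = 2591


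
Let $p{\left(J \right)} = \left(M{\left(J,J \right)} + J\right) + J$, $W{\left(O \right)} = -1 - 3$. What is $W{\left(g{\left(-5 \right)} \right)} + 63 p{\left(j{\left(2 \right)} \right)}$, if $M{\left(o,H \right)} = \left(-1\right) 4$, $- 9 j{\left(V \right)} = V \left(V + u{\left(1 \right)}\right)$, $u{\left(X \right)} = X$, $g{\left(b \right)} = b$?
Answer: $-340$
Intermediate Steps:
$W{\left(O \right)} = -4$ ($W{\left(O \right)} = -1 - 3 = -4$)
$j{\left(V \right)} = - \frac{V \left(1 + V\right)}{9}$ ($j{\left(V \right)} = - \frac{V \left(V + 1\right)}{9} = - \frac{V \left(1 + V\right)}{9}$)
$M{\left(o,H \right)} = -4$
$p{\left(J \right)} = -4 + 2 J$ ($p{\left(J \right)} = \left(-4 + J\right) + J = -4 + 2 J$)
$W{\left(g{\left(-5 \right)} \right)} + 63 p{\left(j{\left(2 \right)} \right)} = -4 + 63 \left(-4 + 2 \left(\left(- \frac{1}{9}\right) 2 \left(1 + 2\right)\right)\right) = -4 + 63 \left(-4 + 2 \left(\left(- \frac{1}{9}\right) 2 \cdot 3\right)\right) = -4 + 63 \left(-4 + 2 \left(- \frac{2}{3}\right)\right) = -4 + 63 \left(-4 - \frac{4}{3}\right) = -4 + 63 \left(- \frac{16}{3}\right) = -4 - 336 = -340$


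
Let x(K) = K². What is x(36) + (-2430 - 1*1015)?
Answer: -2149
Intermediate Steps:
x(36) + (-2430 - 1*1015) = 36² + (-2430 - 1*1015) = 1296 + (-2430 - 1015) = 1296 - 3445 = -2149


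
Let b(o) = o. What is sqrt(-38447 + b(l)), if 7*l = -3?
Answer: 2*I*sqrt(470981)/7 ≈ 196.08*I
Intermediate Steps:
l = -3/7 (l = (1/7)*(-3) = -3/7 ≈ -0.42857)
sqrt(-38447 + b(l)) = sqrt(-38447 - 3/7) = sqrt(-269132/7) = 2*I*sqrt(470981)/7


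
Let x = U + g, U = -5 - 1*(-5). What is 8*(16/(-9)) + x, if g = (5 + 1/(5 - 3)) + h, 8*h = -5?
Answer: -673/72 ≈ -9.3472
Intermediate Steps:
h = -5/8 (h = (⅛)*(-5) = -5/8 ≈ -0.62500)
U = 0 (U = -5 + 5 = 0)
g = 39/8 (g = (5 + 1/(5 - 3)) - 5/8 = (5 + 1/2) - 5/8 = (5 + ½) - 5/8 = 11/2 - 5/8 = 39/8 ≈ 4.8750)
x = 39/8 (x = 0 + 39/8 = 39/8 ≈ 4.8750)
8*(16/(-9)) + x = 8*(16/(-9)) + 39/8 = 8*(16*(-⅑)) + 39/8 = 8*(-16/9) + 39/8 = -128/9 + 39/8 = -673/72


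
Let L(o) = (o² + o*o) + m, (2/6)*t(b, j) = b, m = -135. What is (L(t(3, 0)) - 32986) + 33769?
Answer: 810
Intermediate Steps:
t(b, j) = 3*b
L(o) = -135 + 2*o² (L(o) = (o² + o*o) - 135 = (o² + o²) - 135 = 2*o² - 135 = -135 + 2*o²)
(L(t(3, 0)) - 32986) + 33769 = ((-135 + 2*(3*3)²) - 32986) + 33769 = ((-135 + 2*9²) - 32986) + 33769 = ((-135 + 2*81) - 32986) + 33769 = ((-135 + 162) - 32986) + 33769 = (27 - 32986) + 33769 = -32959 + 33769 = 810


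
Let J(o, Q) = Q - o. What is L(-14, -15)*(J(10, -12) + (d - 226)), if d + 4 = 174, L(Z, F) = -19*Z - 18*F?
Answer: -41808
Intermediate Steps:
d = 170 (d = -4 + 174 = 170)
L(-14, -15)*(J(10, -12) + (d - 226)) = (-19*(-14) - 18*(-15))*((-12 - 1*10) + (170 - 226)) = (266 + 270)*((-12 - 10) - 56) = 536*(-22 - 56) = 536*(-78) = -41808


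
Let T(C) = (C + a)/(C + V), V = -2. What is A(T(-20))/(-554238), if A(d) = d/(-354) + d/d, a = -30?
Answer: -3869/2158202772 ≈ -1.7927e-6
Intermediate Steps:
T(C) = (-30 + C)/(-2 + C) (T(C) = (C - 30)/(C - 2) = (-30 + C)/(-2 + C))
A(d) = 1 - d/354 (A(d) = d*(-1/354) + 1 = -d/354 + 1 = 1 - d/354)
A(T(-20))/(-554238) = (1 - (-30 - 20)/(354*(-2 - 20)))/(-554238) = (1 - (-50)/(354*(-22)))*(-1/554238) = (1 - (-1)*(-50)/7788)*(-1/554238) = (1 - 1/354*25/11)*(-1/554238) = (1 - 25/3894)*(-1/554238) = (3869/3894)*(-1/554238) = -3869/2158202772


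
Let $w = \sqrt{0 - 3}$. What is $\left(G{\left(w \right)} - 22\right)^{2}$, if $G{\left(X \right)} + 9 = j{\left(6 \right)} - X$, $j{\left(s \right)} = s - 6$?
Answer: $\left(31 + i \sqrt{3}\right)^{2} \approx 958.0 + 107.39 i$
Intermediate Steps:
$j{\left(s \right)} = -6 + s$ ($j{\left(s \right)} = s - 6 = -6 + s$)
$w = i \sqrt{3}$ ($w = \sqrt{-3} = i \sqrt{3} \approx 1.732 i$)
$G{\left(X \right)} = -9 - X$ ($G{\left(X \right)} = -9 + \left(\left(-6 + 6\right) - X\right) = -9 + \left(0 - X\right) = -9 - X$)
$\left(G{\left(w \right)} - 22\right)^{2} = \left(\left(-9 - i \sqrt{3}\right) - 22\right)^{2} = \left(-31 - i \sqrt{3}\right)^{2}$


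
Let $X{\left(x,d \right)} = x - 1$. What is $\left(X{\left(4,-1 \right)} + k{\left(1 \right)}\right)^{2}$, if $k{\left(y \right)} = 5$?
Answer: $64$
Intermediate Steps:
$X{\left(x,d \right)} = -1 + x$
$\left(X{\left(4,-1 \right)} + k{\left(1 \right)}\right)^{2} = \left(\left(-1 + 4\right) + 5\right)^{2} = \left(3 + 5\right)^{2} = 8^{2} = 64$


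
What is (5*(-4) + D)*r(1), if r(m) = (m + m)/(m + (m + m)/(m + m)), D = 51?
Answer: 31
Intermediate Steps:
r(m) = 2*m/(1 + m) (r(m) = (2*m)/(m + (2*m)/((2*m))) = (2*m)/(m + (2*m)*(1/(2*m))) = (2*m)/(m + 1) = (2*m)/(1 + m) = 2*m/(1 + m))
(5*(-4) + D)*r(1) = (5*(-4) + 51)*(2*1/(1 + 1)) = (-20 + 51)*(2*1/2) = 31*(2*1*(1/2)) = 31*1 = 31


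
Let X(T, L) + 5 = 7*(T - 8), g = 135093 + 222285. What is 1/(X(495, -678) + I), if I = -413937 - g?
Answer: -1/767911 ≈ -1.3022e-6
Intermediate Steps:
g = 357378
X(T, L) = -61 + 7*T (X(T, L) = -5 + 7*(T - 8) = -5 + 7*(-8 + T) = -5 + (-56 + 7*T) = -61 + 7*T)
I = -771315 (I = -413937 - 1*357378 = -413937 - 357378 = -771315)
1/(X(495, -678) + I) = 1/((-61 + 7*495) - 771315) = 1/((-61 + 3465) - 771315) = 1/(3404 - 771315) = 1/(-767911) = -1/767911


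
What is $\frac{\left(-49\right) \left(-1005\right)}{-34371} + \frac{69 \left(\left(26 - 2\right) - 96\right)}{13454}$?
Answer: $- \frac{2072879}{1150317} \approx -1.802$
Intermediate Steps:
$\frac{\left(-49\right) \left(-1005\right)}{-34371} + \frac{69 \left(\left(26 - 2\right) - 96\right)}{13454} = 49245 \left(- \frac{1}{34371}\right) + 69 \left(\left(26 - 2\right) - 96\right) \frac{1}{13454} = - \frac{245}{171} + 69 \left(24 - 96\right) \frac{1}{13454} = - \frac{245}{171} + 69 \left(-72\right) \frac{1}{13454} = - \frac{245}{171} - \frac{2484}{6727} = - \frac{2072879}{1150317}$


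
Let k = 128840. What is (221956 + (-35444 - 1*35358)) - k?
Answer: 22314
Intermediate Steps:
(221956 + (-35444 - 1*35358)) - k = (221956 + (-35444 - 1*35358)) - 1*128840 = (221956 + (-35444 - 35358)) - 128840 = (221956 - 70802) - 128840 = 151154 - 128840 = 22314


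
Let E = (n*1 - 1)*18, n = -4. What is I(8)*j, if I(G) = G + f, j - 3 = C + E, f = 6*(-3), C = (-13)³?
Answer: 22840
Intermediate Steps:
C = -2197
E = -90 (E = (-4*1 - 1)*18 = (-4 - 1)*18 = -5*18 = -90)
f = -18
j = -2284 (j = 3 + (-2197 - 90) = 3 - 2287 = -2284)
I(G) = -18 + G (I(G) = G - 18 = -18 + G)
I(8)*j = (-18 + 8)*(-2284) = -10*(-2284) = 22840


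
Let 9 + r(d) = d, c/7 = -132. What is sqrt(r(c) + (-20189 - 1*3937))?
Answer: I*sqrt(25059) ≈ 158.3*I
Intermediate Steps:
c = -924 (c = 7*(-132) = -924)
r(d) = -9 + d
sqrt(r(c) + (-20189 - 1*3937)) = sqrt((-9 - 924) + (-20189 - 1*3937)) = sqrt(-933 + (-20189 - 3937)) = sqrt(-933 - 24126) = sqrt(-25059) = I*sqrt(25059)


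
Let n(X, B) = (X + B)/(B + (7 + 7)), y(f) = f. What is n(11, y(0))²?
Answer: 121/196 ≈ 0.61735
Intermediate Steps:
n(X, B) = (B + X)/(14 + B) (n(X, B) = (B + X)/(B + 14) = (B + X)/(14 + B))
n(11, y(0))² = ((0 + 11)/(14 + 0))² = (11/14)² = 121/196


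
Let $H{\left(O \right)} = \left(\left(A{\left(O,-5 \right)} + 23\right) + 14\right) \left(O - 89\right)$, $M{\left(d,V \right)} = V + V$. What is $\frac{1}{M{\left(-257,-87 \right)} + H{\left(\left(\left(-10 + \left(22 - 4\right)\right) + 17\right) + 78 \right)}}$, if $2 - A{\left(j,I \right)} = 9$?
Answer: $\frac{1}{246} \approx 0.004065$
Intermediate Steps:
$A{\left(j,I \right)} = -7$ ($A{\left(j,I \right)} = 2 - 9 = -7$)
$M{\left(d,V \right)} = 2 V$
$H{\left(O \right)} = -2670 + 30 O$ ($H{\left(O \right)} = \left(\left(-7 + 23\right) + 14\right) \left(O - 89\right) = \left(16 + 14\right) \left(-89 + O\right) = 30 \left(-89 + O\right) = -2670 + 30 O$)
$\frac{1}{M{\left(-257,-87 \right)} + H{\left(\left(\left(-10 + \left(22 - 4\right)\right) + 17\right) + 78 \right)}} = \frac{1}{2 \left(-87\right) - \left(2670 - 30 \left(\left(\left(-10 + \left(22 - 4\right)\right) + 17\right) + 78\right)\right)} = \frac{1}{-174 - \left(2670 - 30 \left(\left(\left(-10 + \left(22 - 4\right)\right) + 17\right) + 78\right)\right)} = \frac{1}{-174 - \left(2670 - 30 \left(\left(\left(-10 + 18\right) + 17\right) + 78\right)\right)} = \frac{1}{-174 - \left(2670 - 30 \left(\left(8 + 17\right) + 78\right)\right)} = \frac{1}{-174 - \left(2670 - 30 \left(25 + 78\right)\right)} = \frac{1}{-174 + \left(-2670 + 30 \cdot 103\right)} = \frac{1}{-174 + \left(-2670 + 3090\right)} = \frac{1}{-174 + 420} = \frac{1}{246}$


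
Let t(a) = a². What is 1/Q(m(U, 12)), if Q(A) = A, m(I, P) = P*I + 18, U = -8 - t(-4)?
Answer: -1/270 ≈ -0.0037037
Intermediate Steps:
U = -24 (U = -8 - 1*(-4)² = -8 - 1*16 = -8 - 16 = -24)
m(I, P) = 18 + I*P (m(I, P) = I*P + 18 = 18 + I*P)
1/Q(m(U, 12)) = 1/(18 - 24*12) = 1/(18 - 288) = 1/(-270) = -1/270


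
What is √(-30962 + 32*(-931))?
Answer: I*√60754 ≈ 246.48*I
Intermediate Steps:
√(-30962 + 32*(-931)) = √(-30962 - 29792) = √(-60754) = I*√60754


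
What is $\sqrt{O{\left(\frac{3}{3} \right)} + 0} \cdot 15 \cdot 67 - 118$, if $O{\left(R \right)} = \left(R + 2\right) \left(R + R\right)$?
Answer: $-118 + 1005 \sqrt{6} \approx 2343.7$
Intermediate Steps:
$O{\left(R \right)} = 2 R \left(2 + R\right)$ ($O{\left(R \right)} = \left(2 + R\right) 2 R = 2 R \left(2 + R\right)$)
$\sqrt{O{\left(\frac{3}{3} \right)} + 0} \cdot 15 \cdot 67 - 118 = \sqrt{2 \cdot \frac{3}{3} \left(2 + \frac{3}{3}\right) + 0} \cdot 15 \cdot 67 - 118 = \sqrt{2 \cdot 3 \cdot \frac{1}{3} \left(2 + 3 \cdot \frac{1}{3}\right) + 0} \cdot 15 \cdot 67 - 118 = \sqrt{2 \cdot 1 \left(2 + 1\right) + 0} \cdot 15 \cdot 67 - 118 = \sqrt{2 \cdot 1 \cdot 3 + 0} \cdot 15 \cdot 67 - 118 = \sqrt{6 + 0} \cdot 15 \cdot 67 - 118 = \sqrt{6} \cdot 15 \cdot 67 - 118 = 15 \sqrt{6} \cdot 67 - 118 = 1005 \sqrt{6} - 118 = -118 + 1005 \sqrt{6}$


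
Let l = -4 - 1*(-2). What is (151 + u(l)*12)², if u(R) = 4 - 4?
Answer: 22801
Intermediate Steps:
l = -2 (l = -4 + 2 = -2)
u(R) = 0
(151 + u(l)*12)² = (151 + 0*12)² = (151 + 0)² = 151² = 22801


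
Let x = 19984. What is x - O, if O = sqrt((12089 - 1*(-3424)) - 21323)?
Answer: 19984 - I*sqrt(5810) ≈ 19984.0 - 76.223*I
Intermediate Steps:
O = I*sqrt(5810) (O = sqrt((12089 + 3424) - 21323) = sqrt(15513 - 21323) = sqrt(-5810) = I*sqrt(5810) ≈ 76.223*I)
x - O = 19984 - I*sqrt(5810)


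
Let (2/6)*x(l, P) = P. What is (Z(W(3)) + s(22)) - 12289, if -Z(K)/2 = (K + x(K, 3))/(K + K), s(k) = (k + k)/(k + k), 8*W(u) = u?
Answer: -12313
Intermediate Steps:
W(u) = u/8
s(k) = 1 (s(k) = (2*k)/((2*k)) = (2*k)*(1/(2*k)) = 1)
x(l, P) = 3*P
Z(K) = -(9 + K)/K (Z(K) = -2*(K + 3*3)/(K + K) = -2*(K + 9)/(2*K) = -2*(9 + K)*1/(2*K) = -(9 + K)/K)
(Z(W(3)) + s(22)) - 12289 = ((-9 - 3/8)/(((1/8)*3)) + 1) - 12289 = ((-9 - 1*3/8)/(3/8) + 1) - 12289 = (8*(-9 - 3/8)/3 + 1) - 12289 = ((8/3)*(-75/8) + 1) - 12289 = (-25 + 1) - 12289 = -24 - 12289 = -12313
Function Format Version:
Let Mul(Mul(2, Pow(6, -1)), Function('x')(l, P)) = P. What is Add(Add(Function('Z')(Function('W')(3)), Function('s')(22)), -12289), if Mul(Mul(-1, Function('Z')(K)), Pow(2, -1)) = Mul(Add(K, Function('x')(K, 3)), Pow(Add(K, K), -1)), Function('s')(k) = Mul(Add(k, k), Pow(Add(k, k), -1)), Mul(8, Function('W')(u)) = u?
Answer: -12313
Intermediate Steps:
Function('W')(u) = Mul(Rational(1, 8), u)
Function('s')(k) = 1 (Function('s')(k) = Mul(Mul(2, k), Pow(Mul(2, k), -1)) = Mul(Mul(2, k), Mul(Rational(1, 2), Pow(k, -1))) = 1)
Function('x')(l, P) = Mul(3, P)
Function('Z')(K) = Mul(-1, Pow(K, -1), Add(9, K)) (Function('Z')(K) = Mul(-2, Mul(Add(K, Mul(3, 3)), Pow(Add(K, K), -1))) = Mul(-2, Mul(Add(K, 9), Pow(Mul(2, K), -1))) = Mul(-2, Mul(Add(9, K), Mul(Rational(1, 2), Pow(K, -1)))) = Mul(-2, Mul(Rational(1, 2), Pow(K, -1), Add(9, K))) = Mul(-1, Pow(K, -1), Add(9, K)))
Add(Add(Function('Z')(Function('W')(3)), Function('s')(22)), -12289) = Add(Add(Mul(Pow(Mul(Rational(1, 8), 3), -1), Add(-9, Mul(-1, Mul(Rational(1, 8), 3)))), 1), -12289) = Add(Add(Mul(Pow(Rational(3, 8), -1), Add(-9, Mul(-1, Rational(3, 8)))), 1), -12289) = Add(Add(Mul(Rational(8, 3), Add(-9, Rational(-3, 8))), 1), -12289) = Add(Add(Mul(Rational(8, 3), Rational(-75, 8)), 1), -12289) = Add(Add(-25, 1), -12289) = Add(-24, -12289) = -12313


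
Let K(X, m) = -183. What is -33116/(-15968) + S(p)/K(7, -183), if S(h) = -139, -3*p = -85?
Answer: 2069945/730536 ≈ 2.8335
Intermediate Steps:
p = 85/3 (p = -⅓*(-85) = 85/3 ≈ 28.333)
-33116/(-15968) + S(p)/K(7, -183) = -33116/(-15968) - 139/(-183) = -33116*(-1/15968) - 139*(-1/183) = 8279/3992 + 139/183 = 2069945/730536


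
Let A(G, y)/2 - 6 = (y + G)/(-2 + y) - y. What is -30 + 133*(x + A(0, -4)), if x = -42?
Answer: -8336/3 ≈ -2778.7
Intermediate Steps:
A(G, y) = 12 - 2*y + 2*(G + y)/(-2 + y) (A(G, y) = 12 + 2*((y + G)/(-2 + y) - y) = 12 + 2*((G + y)/(-2 + y) - y) = 12 + 2*(-y + (G + y)/(-2 + y)) = 12 + (-2*y + 2*(G + y)/(-2 + y)) = 12 - 2*y + 2*(G + y)/(-2 + y))
-30 + 133*(x + A(0, -4)) = -30 + 133*(-42 + 2*(-12 + 0 - 1*(-4)**2 + 9*(-4))/(-2 - 4)) = -30 + 133*(-42 + 2*(-12 + 0 - 1*16 - 36)/(-6)) = -30 + 133*(-42 + 2*(-1/6)*(-12 + 0 - 16 - 36)) = -30 + 133*(-42 + 2*(-1/6)*(-64)) = -30 + 133*(-42 + 64/3) = -30 + 133*(-62/3) = -30 - 8246/3 = -8336/3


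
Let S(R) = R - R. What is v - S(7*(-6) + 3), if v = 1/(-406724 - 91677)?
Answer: -1/498401 ≈ -2.0064e-6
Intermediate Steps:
S(R) = 0
v = -1/498401 (v = 1/(-498401) = -1/498401 ≈ -2.0064e-6)
v - S(7*(-6) + 3) = -1/498401 - 1*0 = -1/498401 + 0 = -1/498401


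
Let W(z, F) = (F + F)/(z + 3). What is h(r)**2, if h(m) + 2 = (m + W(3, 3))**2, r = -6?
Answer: 529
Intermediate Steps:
W(z, F) = 2*F/(3 + z) (W(z, F) = (2*F)/(3 + z) = 2*F/(3 + z))
h(m) = -2 + (1 + m)**2 (h(m) = -2 + (m + 2*3/(3 + 3))**2 = -2 + (m + 2*3/6)**2 = -2 + (m + 2*3*(1/6))**2 = -2 + (m + 1)**2 = -2 + (1 + m)**2)
h(r)**2 = (-2 + (1 - 6)**2)**2 = (-2 + (-5)**2)**2 = (-2 + 25)**2 = 23**2 = 529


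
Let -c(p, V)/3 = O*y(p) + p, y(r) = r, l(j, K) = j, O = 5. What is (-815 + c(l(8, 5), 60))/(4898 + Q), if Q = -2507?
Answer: -959/2391 ≈ -0.40109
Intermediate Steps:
c(p, V) = -18*p (c(p, V) = -3*(5*p + p) = -18*p)
(-815 + c(l(8, 5), 60))/(4898 + Q) = (-815 - 18*8)/(4898 - 2507) = (-815 - 144)/2391 = -959*1/2391 = -959/2391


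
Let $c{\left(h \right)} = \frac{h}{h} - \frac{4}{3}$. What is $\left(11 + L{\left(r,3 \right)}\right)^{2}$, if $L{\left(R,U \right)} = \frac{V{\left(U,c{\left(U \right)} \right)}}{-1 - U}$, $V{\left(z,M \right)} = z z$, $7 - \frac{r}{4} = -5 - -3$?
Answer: $\frac{1225}{16} \approx 76.563$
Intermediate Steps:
$c{\left(h \right)} = - \frac{1}{3}$ ($c{\left(h \right)} = 1 - \frac{4}{3} = - \frac{1}{3}$)
$r = 36$ ($r = 28 - 4 \left(-5 - -3\right) = 28 - 4 \left(-5 + 3\right) = 28 - -8 = 28 + 8 = 36$)
$V{\left(z,M \right)} = z^{2}$
$L{\left(R,U \right)} = \frac{U^{2}}{-1 - U}$
$\left(11 + L{\left(r,3 \right)}\right)^{2} = \left(11 - \frac{3^{2}}{1 + 3}\right)^{2} = \left(11 - \frac{9}{4}\right)^{2} = \left(\frac{35}{4}\right)^{2} = \frac{1225}{16}$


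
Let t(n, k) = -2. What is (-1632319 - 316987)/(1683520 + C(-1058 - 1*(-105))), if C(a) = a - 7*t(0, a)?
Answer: -1949306/1682581 ≈ -1.1585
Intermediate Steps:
C(a) = 14 + a (C(a) = a - 7*(-2) = a + 14 = 14 + a)
(-1632319 - 316987)/(1683520 + C(-1058 - 1*(-105))) = (-1632319 - 316987)/(1683520 + (14 + (-1058 - 1*(-105)))) = -1949306/(1683520 + (14 + (-1058 + 105))) = -1949306/(1683520 + (14 - 953)) = -1949306/(1683520 - 939) = -1949306/1682581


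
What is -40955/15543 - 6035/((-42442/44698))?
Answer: 2095511903690/329838003 ≈ 6353.2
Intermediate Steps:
-40955/15543 - 6035/((-42442/44698)) = -40955*1/15543 - 6035/((-42442*1/44698)) = -40955/15543 - 6035/(-21221/22349) = -40955/15543 - 6035*(-22349/21221) = -40955/15543 + 134876215/21221 = 2095511903690/329838003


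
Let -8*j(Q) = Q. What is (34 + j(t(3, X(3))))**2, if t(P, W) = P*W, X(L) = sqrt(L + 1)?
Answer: 17689/16 ≈ 1105.6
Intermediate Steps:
X(L) = sqrt(1 + L)
j(Q) = -Q/8
(34 + j(t(3, X(3))))**2 = (34 - 3*sqrt(1 + 3)/8)**2 = (34 - 3*sqrt(4)/8)**2 = (34 - 3*2/8)**2 = (34 - 1/8*6)**2 = (34 - 3/4)**2 = (133/4)**2 = 17689/16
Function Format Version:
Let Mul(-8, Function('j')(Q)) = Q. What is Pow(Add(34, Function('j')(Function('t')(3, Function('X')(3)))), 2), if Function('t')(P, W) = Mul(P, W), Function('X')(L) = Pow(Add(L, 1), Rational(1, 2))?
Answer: Rational(17689, 16) ≈ 1105.6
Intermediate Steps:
Function('X')(L) = Pow(Add(1, L), Rational(1, 2))
Function('j')(Q) = Mul(Rational(-1, 8), Q)
Pow(Add(34, Function('j')(Function('t')(3, Function('X')(3)))), 2) = Pow(Add(34, Mul(Rational(-1, 8), Mul(3, Pow(Add(1, 3), Rational(1, 2))))), 2) = Pow(Add(34, Mul(Rational(-1, 8), Mul(3, Pow(4, Rational(1, 2))))), 2) = Pow(Add(34, Mul(Rational(-1, 8), Mul(3, 2))), 2) = Pow(Add(34, Mul(Rational(-1, 8), 6)), 2) = Pow(Add(34, Rational(-3, 4)), 2) = Pow(Rational(133, 4), 2) = Rational(17689, 16)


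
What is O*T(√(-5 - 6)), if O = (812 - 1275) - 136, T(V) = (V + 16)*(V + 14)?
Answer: -127587 - 17970*I*√11 ≈ -1.2759e+5 - 59600.0*I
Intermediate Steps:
T(V) = (14 + V)*(16 + V) (T(V) = (16 + V)*(14 + V) = (14 + V)*(16 + V))
O = -599 (O = -463 - 136 = -599)
O*T(√(-5 - 6)) = -599*(224 + (√(-5 - 6))² + 30*√(-5 - 6)) = -599*(224 + (√(-11))² + 30*√(-11)) = -599*(224 + (I*√11)² + 30*(I*√11)) = -599*(224 - 11 + 30*I*√11) = -599*(213 + 30*I*√11) = -127587 - 17970*I*√11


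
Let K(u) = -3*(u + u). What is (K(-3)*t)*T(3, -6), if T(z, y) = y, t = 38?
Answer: -4104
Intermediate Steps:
K(u) = -6*u
(K(-3)*t)*T(3, -6) = (-6*(-3)*38)*(-6) = (18*38)*(-6) = 684*(-6) = -4104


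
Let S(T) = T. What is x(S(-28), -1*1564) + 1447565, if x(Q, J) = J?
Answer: 1446001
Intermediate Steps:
x(S(-28), -1*1564) + 1447565 = -1*1564 + 1447565 = -1564 + 1447565 = 1446001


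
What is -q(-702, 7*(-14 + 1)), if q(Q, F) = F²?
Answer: -8281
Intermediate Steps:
-q(-702, 7*(-14 + 1)) = -(7*(-14 + 1))² = -(7*(-13))² = -1*(-91)² = -1*8281 = -8281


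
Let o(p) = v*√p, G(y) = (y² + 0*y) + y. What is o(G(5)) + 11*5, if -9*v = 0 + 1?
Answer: 55 - √30/9 ≈ 54.391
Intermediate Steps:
v = -⅑ (v = -(0 + 1)/9 = -⅑*1 = -⅑ ≈ -0.11111)
G(y) = y + y² (G(y) = (y² + 0) + y = y² + y = y + y²)
o(p) = -√p/9
o(G(5)) + 11*5 = -√5*√(1 + 5)/9 + 11*5 = -√30/9 + 55 = 55 - √30/9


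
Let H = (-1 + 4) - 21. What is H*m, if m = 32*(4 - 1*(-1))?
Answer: -2880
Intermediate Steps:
H = -18 (H = 3 - 21 = -18)
m = 160 (m = 32*(4 + 1) = 32*5 = 160)
H*m = -18*160 = -2880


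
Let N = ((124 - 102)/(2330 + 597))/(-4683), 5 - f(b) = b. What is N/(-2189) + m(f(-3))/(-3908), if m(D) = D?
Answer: -5455440164/2664983474643 ≈ -0.0020471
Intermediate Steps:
f(b) = 5 - b
N = -22/13707141 (N = (22/2927)*(-1/4683) = -22/13707141 ≈ -1.6050e-6)
N/(-2189) + m(f(-3))/(-3908) = -22/13707141/(-2189) + (5 - 1*(-3))/(-3908) = -22/13707141*(-1/2189) + (5 + 3)*(-1/3908) = 2/2727721059 + 8*(-1/3908) = 2/2727721059 - 2/977 = -5455440164/2664983474643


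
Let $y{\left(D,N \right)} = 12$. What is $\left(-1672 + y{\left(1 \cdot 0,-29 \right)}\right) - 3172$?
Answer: $-4832$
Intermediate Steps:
$\left(-1672 + y{\left(1 \cdot 0,-29 \right)}\right) - 3172 = \left(-1672 + 12\right) - 3172 = -1660 - 3172 = -4832$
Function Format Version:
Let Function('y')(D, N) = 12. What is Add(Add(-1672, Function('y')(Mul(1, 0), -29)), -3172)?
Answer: -4832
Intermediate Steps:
Add(Add(-1672, Function('y')(Mul(1, 0), -29)), -3172) = Add(Add(-1672, 12), -3172) = Add(-1660, -3172) = -4832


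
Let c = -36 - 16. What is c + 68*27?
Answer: 1784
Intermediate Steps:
c = -52
c + 68*27 = -52 + 68*27 = -52 + 1836 = 1784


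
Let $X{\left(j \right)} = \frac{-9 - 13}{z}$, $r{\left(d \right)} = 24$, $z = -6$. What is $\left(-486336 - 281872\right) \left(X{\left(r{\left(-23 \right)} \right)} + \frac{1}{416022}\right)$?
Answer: $- \frac{585918003160}{208011} \approx -2.8168 \cdot 10^{6}$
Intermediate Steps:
$X{\left(j \right)} = \frac{11}{3}$ ($X{\left(j \right)} = \frac{-9 - 13}{-6} = \left(-22\right) \left(- \frac{1}{6}\right) = \frac{11}{3}$)
$\left(-486336 - 281872\right) \left(X{\left(r{\left(-23 \right)} \right)} + \frac{1}{416022}\right) = \left(-486336 - 281872\right) \left(\frac{11}{3} + \frac{1}{416022}\right) = - 768208 \left(\frac{11}{3} + \frac{1}{416022}\right) = \left(-768208\right) \frac{1525415}{416022} = - \frac{585918003160}{208011}$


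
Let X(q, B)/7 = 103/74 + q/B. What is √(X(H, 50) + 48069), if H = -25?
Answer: 4*√4113438/37 ≈ 219.26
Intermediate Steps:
X(q, B) = 721/74 + 7*q/B (X(q, B) = 7*(103/74 + q/B) = 721/74 + 7*q/B)
√(X(H, 50) + 48069) = √((721/74 + 7*(-25)/50) + 48069) = √((721/74 + 7*(-25)*(1/50)) + 48069) = √((721/74 - 7/2) + 48069) = √(231/37 + 48069) = √(1778784/37) = 4*√4113438/37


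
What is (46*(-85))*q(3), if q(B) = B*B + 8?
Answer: -66470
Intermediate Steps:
q(B) = 8 + B² (q(B) = B² + 8 = 8 + B²)
(46*(-85))*q(3) = (46*(-85))*(8 + 3²) = -3910*(8 + 9) = -3910*17 = -66470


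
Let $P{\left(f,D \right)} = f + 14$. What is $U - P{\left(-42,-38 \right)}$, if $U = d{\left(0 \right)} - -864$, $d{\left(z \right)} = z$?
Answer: $892$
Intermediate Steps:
$P{\left(f,D \right)} = 14 + f$
$U = 864$ ($U = 0 - -864 = 0 + 864 = 864$)
$U - P{\left(-42,-38 \right)} = 864 - \left(14 - 42\right) = 864 - -28 = 864 + 28 = 892$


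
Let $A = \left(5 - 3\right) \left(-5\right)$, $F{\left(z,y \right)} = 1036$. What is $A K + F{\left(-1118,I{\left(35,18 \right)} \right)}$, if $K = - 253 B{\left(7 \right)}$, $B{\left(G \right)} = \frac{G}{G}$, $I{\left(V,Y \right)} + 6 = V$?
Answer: $3566$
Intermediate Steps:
$I{\left(V,Y \right)} = -6 + V$
$B{\left(G \right)} = 1$
$K = -253$ ($K = \left(-253\right) 1 = -253$)
$A = -10$ ($A = 2 \left(-5\right) = -10$)
$A K + F{\left(-1118,I{\left(35,18 \right)} \right)} = \left(-10\right) \left(-253\right) + 1036 = 2530 + 1036 = 3566$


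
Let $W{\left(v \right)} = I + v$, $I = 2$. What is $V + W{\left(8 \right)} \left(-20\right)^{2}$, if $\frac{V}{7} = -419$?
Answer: $1067$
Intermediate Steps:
$V = -2933$ ($V = 7 \left(-419\right) = -2933$)
$W{\left(v \right)} = 2 + v$
$V + W{\left(8 \right)} \left(-20\right)^{2} = -2933 + \left(2 + 8\right) \left(-20\right)^{2} = -2933 + 10 \cdot 400 = -2933 + 4000 = 1067$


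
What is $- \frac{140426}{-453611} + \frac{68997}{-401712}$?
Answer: $\frac{8371003715}{60740327344} \approx 0.13782$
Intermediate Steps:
$- \frac{140426}{-453611} + \frac{68997}{-401712} = \left(-140426\right) \left(- \frac{1}{453611}\right) + 68997 \left(- \frac{1}{401712}\right) = \frac{140426}{453611} - \frac{22999}{133904} = \frac{8371003715}{60740327344}$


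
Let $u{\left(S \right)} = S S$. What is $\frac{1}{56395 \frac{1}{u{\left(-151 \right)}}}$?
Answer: $\frac{22801}{56395} \approx 0.40431$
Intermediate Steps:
$u{\left(S \right)} = S^{2}$
$\frac{1}{56395 \frac{1}{u{\left(-151 \right)}}} = \frac{1}{56395 \frac{1}{\left(-151\right)^{2}}} = \frac{1}{56395 \cdot \frac{1}{22801}} = \frac{1}{\frac{56395}{22801}} = \frac{22801}{56395}$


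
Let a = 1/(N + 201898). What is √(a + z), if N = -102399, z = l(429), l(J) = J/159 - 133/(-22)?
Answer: √117685704542219814/116015834 ≈ 2.9570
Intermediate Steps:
l(J) = 133/22 + J/159 (l(J) = J*(1/159) - 133*(-1/22) = J/159 + 133/22 = 133/22 + J/159)
z = 10195/1166 (z = 133/22 + (1/159)*429 = 133/22 + 143/53 = 10195/1166 ≈ 8.7436)
a = 1/99499 (a = 1/(-102399 + 201898) = 1/99499 ≈ 1.0050e-5)
√(a + z) = √(1/99499 + 10195/1166) = √(1014393471/116015834) = √117685704542219814/116015834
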